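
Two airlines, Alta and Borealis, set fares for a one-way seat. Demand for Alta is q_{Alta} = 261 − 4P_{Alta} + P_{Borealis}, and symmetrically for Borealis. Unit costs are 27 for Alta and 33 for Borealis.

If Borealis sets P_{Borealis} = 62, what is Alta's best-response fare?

53.875

Alta's profit: π = (P_{Alta} − 27)(261 − 4P_{Alta} + P_{Borealis}).
∂π/∂P_{Alta} = 369 − 8P_{Alta} + P_{Borealis} = 0 ⇒ P_{Alta} = 46.125 + 0.125P_{Borealis}.
At P_{Borealis} = 62: P_{Alta} = 46.125 + 0.125·62 = 53.875.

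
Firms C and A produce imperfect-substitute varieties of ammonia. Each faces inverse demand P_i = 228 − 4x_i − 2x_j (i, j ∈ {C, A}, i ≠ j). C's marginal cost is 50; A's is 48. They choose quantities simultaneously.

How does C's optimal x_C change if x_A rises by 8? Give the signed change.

-2

Firm C's profit: π = x_C(228 − 4x_C − 2x_A) − 50x_C.
∂π/∂x_C = 178 − 8x_C − 2x_A = 0 ⇒ x_C = 22.25 − 0.25x_A.
The reaction-function slope is −0.25, so an 8-unit rise in x_A moves x_C by −0.25 × 8 = −2. C's best response falls — the actions are strategic substitutes.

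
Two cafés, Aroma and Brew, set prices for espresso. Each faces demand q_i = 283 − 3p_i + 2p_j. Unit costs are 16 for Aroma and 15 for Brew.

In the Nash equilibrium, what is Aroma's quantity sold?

Aroma's profit: π = (p_{Aroma} − 16)(283 − 3p_{Aroma} + 2p_{Brew}).
∂π/∂p_{Aroma} = 331 − 6p_{Aroma} + 2p_{Brew} = 0 ⇒ p_{Aroma} = 331/6 + (1/3)p_{Brew}.
Similarly p_{Brew} = 164/3 + (1/3)p_{Aroma}.
Solving the two reaction functions simultaneously: (1 − (1/3)(1/3))p_{Aroma} = 331/6 + (1/3)·(164/3), so (8/9)p_{Aroma} = 1321/18 and p_{Aroma} = 82.5625.
Then p_{Brew} = 164/3 + (1/3)·82.5625 = 82.1875.
q_{Aroma} = 283 − 3·82.5625 + 2·82.1875 = 199.6875.

199.6875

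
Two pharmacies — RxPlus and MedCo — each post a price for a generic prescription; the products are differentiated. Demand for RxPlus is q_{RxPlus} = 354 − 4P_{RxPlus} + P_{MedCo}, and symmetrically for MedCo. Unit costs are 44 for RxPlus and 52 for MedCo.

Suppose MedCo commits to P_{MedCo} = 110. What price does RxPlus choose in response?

80

RxPlus's profit: π = (P_{RxPlus} − 44)(354 − 4P_{RxPlus} + P_{MedCo}).
∂π/∂P_{RxPlus} = 530 − 8P_{RxPlus} + P_{MedCo} = 0 ⇒ P_{RxPlus} = 66.25 + 0.125P_{MedCo}.
At P_{MedCo} = 110: P_{RxPlus} = 66.25 + 0.125·110 = 80.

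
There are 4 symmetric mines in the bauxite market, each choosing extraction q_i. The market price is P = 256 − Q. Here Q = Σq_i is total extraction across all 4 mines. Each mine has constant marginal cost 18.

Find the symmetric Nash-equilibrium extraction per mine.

A representative mine's profit is π_i = q_i(256 − Q) − 18q_i, with Q = q_i + Σ_{j≠i} q_j.
First-order condition: 238 − 2q_i − Σ_{j≠i} q_j = 0.
In a symmetric equilibrium every mine chooses the same q, so Σ_{j≠i} q_j = 3q. The condition becomes 238 − 5q = 0, giving q = 238/5 = 47.6.

47.6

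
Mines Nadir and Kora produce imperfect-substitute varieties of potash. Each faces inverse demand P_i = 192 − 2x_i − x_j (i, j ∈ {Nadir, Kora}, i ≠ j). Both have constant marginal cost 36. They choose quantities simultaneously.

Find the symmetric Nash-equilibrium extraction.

Mine Nadir's profit: π = x_{Nadir}(192 − 2x_{Nadir} − x_{Kora}) − 36x_{Nadir}.
∂π/∂x_{Nadir} = 156 − 4x_{Nadir} − x_{Kora} = 0 ⇒ x_{Nadir} = 39 − 0.25x_{Kora}.
The game is symmetric, so in equilibrium x_{Kora} = x_{Nadir}: the reaction function gives 1.25x_{Nadir} = 39, hence x_{Nadir} = 31.2.

31.2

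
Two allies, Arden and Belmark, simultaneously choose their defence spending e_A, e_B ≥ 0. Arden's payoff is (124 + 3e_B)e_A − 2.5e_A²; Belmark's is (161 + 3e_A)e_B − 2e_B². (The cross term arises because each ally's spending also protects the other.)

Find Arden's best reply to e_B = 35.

45.8

Expanding Arden's payoff: 124e_A + 3e_Be_A − 2.5e_A².
∂π/∂e_A = 124 + 3e_B − 5e_A = 0, so e_A = 24.8 + 0.6e_B.
At e_B = 35: e_A = 24.8 + 0.6·35 = 45.8.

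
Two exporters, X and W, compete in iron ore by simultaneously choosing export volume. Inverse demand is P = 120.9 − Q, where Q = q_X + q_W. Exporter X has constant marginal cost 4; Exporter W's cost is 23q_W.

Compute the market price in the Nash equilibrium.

49.3

Exporter X's profit: π = q_X(120.9 − (q_X + q_W)) − 4q_X.
∂π/∂q_X = 116.9 − 2q_X − q_W = 0, so q_X = 58.45 − 0.5q_W.
By the same steps for W: q_W = 48.95 − 0.5q_X.
Plugging q_W into X's best response: q_X = 58.45 − 0.5(48.95 − 0.5q_X) ⇒ 0.75q_X = 33.975, so q_X = 45.3.
Then q_W = 48.95 − 0.5·45.3 = 26.3.
Equilibrium price: P = 120.9 − 71.6 = 49.3.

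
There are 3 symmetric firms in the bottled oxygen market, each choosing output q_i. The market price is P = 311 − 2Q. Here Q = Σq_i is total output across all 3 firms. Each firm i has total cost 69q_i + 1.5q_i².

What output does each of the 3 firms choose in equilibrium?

A representative firm's profit is π_i = q_i(311 − 2Q) − 69q_i − 1.5q_i², with Q = q_i + Σ_{j≠i} q_j.
First-order condition: 242 − 7q_i − 2Σ_{j≠i} q_j = 0.
With identical firms, set every q_j = q: then 242 − 7q − 4q = 0, i.e. q = 242/11 = 22.

22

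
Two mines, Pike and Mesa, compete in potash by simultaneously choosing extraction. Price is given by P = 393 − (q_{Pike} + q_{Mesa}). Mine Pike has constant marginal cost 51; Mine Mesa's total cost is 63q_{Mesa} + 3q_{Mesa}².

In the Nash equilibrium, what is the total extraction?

181.6

Mine Pike's profit: π = q_{Pike}(393 − (q_{Pike} + q_{Mesa})) − 51q_{Pike}.
∂π/∂q_{Pike} = 342 − 2q_{Pike} − q_{Mesa} = 0, so q_{Pike} = 171 − 0.5q_{Mesa}.
For Mesa: ∂π/∂q_{Mesa} = 330 − 8q_{Mesa} − q_{Pike} = 0 ⇒ q_{Mesa} = 41.25 − 0.125q_{Pike}.
Substituting the second reaction function into the first: q_{Pike} = 171 − 0.5(41.25 − 0.125q_{Pike}), which gives 0.9375q_{Pike} = 150.375 ⇒ q_{Pike} = 160.4.
Then q_{Mesa} = 41.25 − 0.125·160.4 = 21.2.
Total extraction: 160.4 + 21.2 = 181.6.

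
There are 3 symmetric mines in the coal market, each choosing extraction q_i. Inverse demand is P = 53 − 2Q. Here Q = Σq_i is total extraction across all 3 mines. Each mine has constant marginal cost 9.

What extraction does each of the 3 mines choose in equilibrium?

A representative mine's profit is π_i = q_i(53 − 2Q) − 9q_i, with Q = q_i + Σ_{j≠i} q_j.
First-order condition: 44 − 4q_i − 2Σ_{j≠i} q_j = 0.
Imposing symmetry (q_j = q for all j) turns Σ_{j≠i} q_j into 2q, so 44 = 8q and q = 5.5.

5.5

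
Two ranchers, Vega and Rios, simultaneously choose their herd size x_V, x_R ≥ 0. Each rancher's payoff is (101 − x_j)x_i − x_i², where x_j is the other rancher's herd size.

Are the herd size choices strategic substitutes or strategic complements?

strategic substitutes

Vega's payoff is (101 − x_R)x_V − x_V².
∂π/∂x_V = 101 − x_R − 2x_V = 0, so x_V = 50.5 − 0.5x_R.
The best-response slope dx_V/dx_R = −0.5 < 0: the reaction function is downward-sloping, so the choices are strategic substitutes.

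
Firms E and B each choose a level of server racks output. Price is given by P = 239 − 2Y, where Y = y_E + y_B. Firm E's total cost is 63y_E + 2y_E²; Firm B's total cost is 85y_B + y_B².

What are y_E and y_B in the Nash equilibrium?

17, 20

Firm E's profit: π = y_E(239 − 2(y_E + y_B)) − 63y_E − 2y_E².
∂π/∂y_E = 176 − 8y_E − 2y_B = 0, so y_E = 22 − 0.25y_B.
For B: ∂π/∂y_B = 154 − 6y_B − 2y_E = 0 ⇒ y_B = 77/3 − (1/3)y_E.
Plugging y_B into E's best response: y_E = 22 − 0.25(77/3 − (1/3)y_E) ⇒ (11/12)y_E = 187/12, so y_E = 17.
Then y_B = 77/3 − (1/3)·17 = 20.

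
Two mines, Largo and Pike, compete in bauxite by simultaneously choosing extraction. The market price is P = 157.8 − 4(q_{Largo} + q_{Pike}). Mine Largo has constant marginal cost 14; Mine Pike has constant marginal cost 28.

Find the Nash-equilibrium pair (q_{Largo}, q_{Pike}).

13.15, 9.65

Mine Largo's profit: π = q_{Largo}(157.8 − 4(q_{Largo} + q_{Pike})) − 14q_{Largo}.
∂π/∂q_{Largo} = 143.8 − 8q_{Largo} − 4q_{Pike} = 0, so q_{Largo} = 17.975 − 0.5q_{Pike}.
By the same steps for Pike: q_{Pike} = 16.225 − 0.5q_{Largo}.
Substituting the second reaction function into the first: q_{Largo} = 17.975 − 0.5(16.225 − 0.5q_{Largo}), which gives 0.75q_{Largo} = 9.8625 ⇒ q_{Largo} = 13.15.
Then q_{Pike} = 16.225 − 0.5·13.15 = 9.65.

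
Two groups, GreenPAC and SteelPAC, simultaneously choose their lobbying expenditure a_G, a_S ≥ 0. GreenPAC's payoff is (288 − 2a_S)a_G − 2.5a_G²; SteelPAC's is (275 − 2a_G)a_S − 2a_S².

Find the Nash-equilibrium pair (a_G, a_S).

37.625, 49.9375

Expanding GreenPAC's payoff: 288a_G − 2a_Sa_G − 2.5a_G².
∂π/∂a_G = 288 − 2a_S − 5a_G = 0, so a_G = 57.6 − 0.4a_S.
Likewise for SteelPAC: a_S = 68.75 − 0.5a_G.
Substituting the second reaction function into the first: a_G = 57.6 − 0.4(68.75 − 0.5a_G), which gives 0.8a_G = 30.1 ⇒ a_G = 37.625.
Then a_S = 68.75 − 0.5·37.625 = 49.9375.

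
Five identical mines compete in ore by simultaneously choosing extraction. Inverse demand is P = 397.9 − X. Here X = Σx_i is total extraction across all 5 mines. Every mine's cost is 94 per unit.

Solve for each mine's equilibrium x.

A representative mine's profit is π_i = x_i(397.9 − X) − 94x_i, with X = x_i + Σ_{j≠i} x_j.
First-order condition: 303.9 − 2x_i − Σ_{j≠i} x_j = 0.
In a symmetric equilibrium every mine chooses the same x, so Σ_{j≠i} x_j = 4x. The condition becomes 303.9 − 6x = 0, giving x = 303.9/6 = 50.65.

50.65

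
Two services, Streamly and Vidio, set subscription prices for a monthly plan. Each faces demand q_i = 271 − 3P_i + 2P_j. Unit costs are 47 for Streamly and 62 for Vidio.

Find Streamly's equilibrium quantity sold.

Streamly's profit: π = (P_{Streamly} − 47)(271 − 3P_{Streamly} + 2P_{Vidio}).
∂π/∂P_{Streamly} = 412 − 6P_{Streamly} + 2P_{Vidio} = 0 ⇒ P_{Streamly} = 206/3 + (1/3)P_{Vidio}.
Similarly P_{Vidio} = 457/6 + (1/3)P_{Streamly}.
Substituting the second reaction function into the first: P_{Streamly} = 206/3 + (1/3)(457/6 + (1/3)P_{Streamly}), which gives (8/9)P_{Streamly} = 1693/18 ⇒ P_{Streamly} = 105.8125.
Then P_{Vidio} = 457/6 + (1/3)·105.8125 = 111.4375.
q_{Streamly} = 271 − 3·105.8125 + 2·111.4375 = 176.4375.

176.4375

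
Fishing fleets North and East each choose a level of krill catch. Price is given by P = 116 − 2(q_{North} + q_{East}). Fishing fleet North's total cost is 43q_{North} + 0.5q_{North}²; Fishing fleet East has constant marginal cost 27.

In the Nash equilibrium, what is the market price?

64.375

Fishing fleet North's profit: π = q_{North}(116 − 2(q_{North} + q_{East})) − 43q_{North} − 0.5q_{North}².
∂π/∂q_{North} = 73 − 5q_{North} − 2q_{East} = 0, so q_{North} = 14.6 − 0.4q_{East}.
For East: ∂π/∂q_{East} = 89 − 4q_{East} − 2q_{North} = 0 ⇒ q_{East} = 22.25 − 0.5q_{North}.
Substituting the second reaction function into the first: q_{North} = 14.6 − 0.4(22.25 − 0.5q_{North}), which gives 0.8q_{North} = 5.7 ⇒ q_{North} = 7.125.
Then q_{East} = 22.25 − 0.5·7.125 = 18.6875.
Equilibrium price: P = 116 − 2·25.8125 = 64.375.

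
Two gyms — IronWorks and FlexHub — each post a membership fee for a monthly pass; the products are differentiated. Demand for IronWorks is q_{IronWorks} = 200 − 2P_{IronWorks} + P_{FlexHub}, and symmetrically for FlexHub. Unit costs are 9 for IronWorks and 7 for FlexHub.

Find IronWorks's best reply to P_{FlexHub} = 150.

92

IronWorks's profit: π = (P_{IronWorks} − 9)(200 − 2P_{IronWorks} + P_{FlexHub}).
∂π/∂P_{IronWorks} = 218 − 4P_{IronWorks} + P_{FlexHub} = 0 ⇒ P_{IronWorks} = 54.5 + 0.25P_{FlexHub}.
At P_{FlexHub} = 150: P_{IronWorks} = 54.5 + 0.25·150 = 92.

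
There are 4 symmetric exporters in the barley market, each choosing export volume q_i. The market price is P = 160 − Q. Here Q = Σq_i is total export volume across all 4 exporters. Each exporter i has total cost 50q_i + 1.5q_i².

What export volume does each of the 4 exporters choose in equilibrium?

13.75

A representative exporter's profit is π_i = q_i(160 − Q) − 50q_i − 1.5q_i², with Q = q_i + Σ_{j≠i} q_j.
First-order condition: 110 − 5q_i − Σ_{j≠i} q_j = 0.
In a symmetric equilibrium every exporter chooses the same q, so Σ_{j≠i} q_j = 3q. The condition becomes 110 − 8q = 0, giving q = 110/8 = 13.75.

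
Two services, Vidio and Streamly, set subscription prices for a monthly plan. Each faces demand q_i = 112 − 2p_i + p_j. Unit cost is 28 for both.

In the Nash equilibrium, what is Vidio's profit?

1568

Vidio's profit: π = (p_{Vidio} − 28)(112 − 2p_{Vidio} + p_{Streamly}).
∂π/∂p_{Vidio} = 168 − 4p_{Vidio} + p_{Streamly} = 0 ⇒ p_{Vidio} = 42 + 0.25p_{Streamly}.
Setting p_{Vidio} = p_{Streamly} in the reaction function: p_{Vidio} = 42 + 0.25p_{Vidio}, so p_{Vidio} = 42 / 0.75 = 56.
q_{Vidio} = 112 − 2·56 + 56 = 56.
Profit = (56 − 28)·56 = 1568.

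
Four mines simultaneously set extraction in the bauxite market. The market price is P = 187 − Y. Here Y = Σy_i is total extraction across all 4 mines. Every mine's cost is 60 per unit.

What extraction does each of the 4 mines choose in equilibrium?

25.4

A representative mine's profit is π_i = y_i(187 − Y) − 60y_i, with Y = y_i + Σ_{j≠i} y_j.
First-order condition: 127 − 2y_i − Σ_{j≠i} y_j = 0.
Imposing symmetry (y_j = y for all j) turns Σ_{j≠i} y_j into 3y, so 127 = 5y and y = 25.4.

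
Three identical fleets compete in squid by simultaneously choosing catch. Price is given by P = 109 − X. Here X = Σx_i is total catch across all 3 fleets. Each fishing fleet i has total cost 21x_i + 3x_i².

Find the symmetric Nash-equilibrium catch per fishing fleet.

8.8

A representative fishing fleet's profit is π_i = x_i(109 − X) − 21x_i − 3x_i², with X = x_i + Σ_{j≠i} x_j.
First-order condition: 88 − 8x_i − Σ_{j≠i} x_j = 0.
Imposing symmetry (x_j = x for all j) turns Σ_{j≠i} x_j into 2x, so 88 = 10x and x = 8.8.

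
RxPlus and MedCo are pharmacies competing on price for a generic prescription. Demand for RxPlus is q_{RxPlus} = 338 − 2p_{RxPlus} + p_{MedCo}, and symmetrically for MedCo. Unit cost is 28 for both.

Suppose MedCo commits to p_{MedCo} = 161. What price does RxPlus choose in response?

138.75

RxPlus's profit: π = (p_{RxPlus} − 28)(338 − 2p_{RxPlus} + p_{MedCo}).
∂π/∂p_{RxPlus} = 394 − 4p_{RxPlus} + p_{MedCo} = 0 ⇒ p_{RxPlus} = 98.5 + 0.25p_{MedCo}.
At p_{MedCo} = 161: p_{RxPlus} = 98.5 + 0.25·161 = 138.75.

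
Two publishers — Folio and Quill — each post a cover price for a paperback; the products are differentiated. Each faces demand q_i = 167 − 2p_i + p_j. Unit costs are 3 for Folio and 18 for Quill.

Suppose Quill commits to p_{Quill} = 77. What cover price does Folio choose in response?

62.5

Folio's profit: π = (p_{Folio} − 3)(167 − 2p_{Folio} + p_{Quill}).
∂π/∂p_{Folio} = 173 − 4p_{Folio} + p_{Quill} = 0 ⇒ p_{Folio} = 43.25 + 0.25p_{Quill}.
At p_{Quill} = 77: p_{Folio} = 43.25 + 0.25·77 = 62.5.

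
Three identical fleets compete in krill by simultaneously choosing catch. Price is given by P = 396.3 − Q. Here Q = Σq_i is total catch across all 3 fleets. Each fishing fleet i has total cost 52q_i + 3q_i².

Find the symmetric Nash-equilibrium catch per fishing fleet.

34.43

A representative fishing fleet's profit is π_i = q_i(396.3 − Q) − 52q_i − 3q_i², with Q = q_i + Σ_{j≠i} q_j.
First-order condition: 344.3 − 8q_i − Σ_{j≠i} q_j = 0.
Imposing symmetry (q_j = q for all j) turns Σ_{j≠i} q_j into 2q, so 344.3 = 10q and q = 34.43.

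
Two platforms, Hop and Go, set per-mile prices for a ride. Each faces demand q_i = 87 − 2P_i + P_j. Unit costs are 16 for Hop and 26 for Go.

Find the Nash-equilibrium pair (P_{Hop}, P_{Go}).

41, 45

Hop's profit: π = (P_{Hop} − 16)(87 − 2P_{Hop} + P_{Go}).
∂π/∂P_{Hop} = 119 − 4P_{Hop} + P_{Go} = 0 ⇒ P_{Hop} = 29.75 + 0.25P_{Go}.
Similarly P_{Go} = 34.75 + 0.25P_{Hop}.
Plugging P_{Go} into Hop's best response: P_{Hop} = 29.75 + 0.25(34.75 + 0.25P_{Hop}) ⇒ 0.9375P_{Hop} = 38.4375, so P_{Hop} = 41.
Then P_{Go} = 34.75 + 0.25·41 = 45.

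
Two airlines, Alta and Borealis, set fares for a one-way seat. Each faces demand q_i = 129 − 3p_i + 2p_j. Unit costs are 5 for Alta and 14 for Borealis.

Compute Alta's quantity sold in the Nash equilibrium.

98.0625

Alta's profit: π = (p_{Alta} − 5)(129 − 3p_{Alta} + 2p_{Borealis}).
∂π/∂p_{Alta} = 144 − 6p_{Alta} + 2p_{Borealis} = 0 ⇒ p_{Alta} = 24 + (1/3)p_{Borealis}.
Similarly p_{Borealis} = 28.5 + (1/3)p_{Alta}.
Plugging p_{Borealis} into Alta's best response: p_{Alta} = 24 + (1/3)(28.5 + (1/3)p_{Alta}) ⇒ (8/9)p_{Alta} = 33.5, so p_{Alta} = 37.6875.
Then p_{Borealis} = 28.5 + (1/3)·37.6875 = 41.0625.
q_{Alta} = 129 − 3·37.6875 + 2·41.0625 = 98.0625.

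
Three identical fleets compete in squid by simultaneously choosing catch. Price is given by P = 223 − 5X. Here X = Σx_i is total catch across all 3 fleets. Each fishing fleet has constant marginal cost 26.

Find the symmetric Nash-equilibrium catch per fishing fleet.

9.85

A representative fishing fleet's profit is π_i = x_i(223 − 5X) − 26x_i, with X = x_i + Σ_{j≠i} x_j.
First-order condition: 197 − 10x_i − 5Σ_{j≠i} x_j = 0.
In a symmetric equilibrium every fishing fleet chooses the same x, so Σ_{j≠i} x_j = 2x. The condition becomes 197 − 20x = 0, giving x = 197/20 = 9.85.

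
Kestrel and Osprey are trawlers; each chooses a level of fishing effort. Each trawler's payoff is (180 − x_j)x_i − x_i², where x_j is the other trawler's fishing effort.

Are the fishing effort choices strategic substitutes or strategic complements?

strategic substitutes

Kestrel's payoff is (180 − x_O)x_K − x_K².
∂π/∂x_K = 180 − x_O − 2x_K = 0, so x_K = 90 − 0.5x_O.
The best-response slope dx_K/dx_O = −0.5 < 0: the reaction function is downward-sloping, so the choices are strategic substitutes.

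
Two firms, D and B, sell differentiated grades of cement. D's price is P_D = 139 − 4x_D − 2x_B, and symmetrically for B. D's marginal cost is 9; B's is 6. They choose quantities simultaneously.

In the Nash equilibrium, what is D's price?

Firm D's profit: π = x_D(139 − 4x_D − 2x_B) − 9x_D.
∂π/∂x_D = 130 − 8x_D − 2x_B = 0 ⇒ x_D = 16.25 − 0.25x_B.
Similarly x_B = 16.625 − 0.25x_D.
Plugging x_B into D's best response: x_D = 16.25 − 0.25(16.625 − 0.25x_D) ⇒ 0.9375x_D = 387/32, so x_D = 12.9.
Then x_B = 16.625 − 0.25·12.9 = 13.4.
P_D = 139 − 4·12.9 − 2·13.4 = 60.6.

60.6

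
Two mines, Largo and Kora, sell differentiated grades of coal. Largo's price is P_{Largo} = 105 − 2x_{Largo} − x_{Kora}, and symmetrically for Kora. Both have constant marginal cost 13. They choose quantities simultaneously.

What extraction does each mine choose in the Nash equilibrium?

18.4

Mine Largo's profit: π = x_{Largo}(105 − 2x_{Largo} − x_{Kora}) − 13x_{Largo}.
∂π/∂x_{Largo} = 92 − 4x_{Largo} − x_{Kora} = 0 ⇒ x_{Largo} = 23 − 0.25x_{Kora}.
The game is symmetric, so in equilibrium x_{Kora} = x_{Largo}: the reaction function gives 1.25x_{Largo} = 23, hence x_{Largo} = 18.4.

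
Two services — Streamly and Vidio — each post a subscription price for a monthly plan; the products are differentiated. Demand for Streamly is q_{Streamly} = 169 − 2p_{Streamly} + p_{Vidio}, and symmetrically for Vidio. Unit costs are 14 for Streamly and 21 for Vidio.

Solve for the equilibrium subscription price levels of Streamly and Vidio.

66.6, 69.4

Streamly's profit: π = (p_{Streamly} − 14)(169 − 2p_{Streamly} + p_{Vidio}).
∂π/∂p_{Streamly} = 197 − 4p_{Streamly} + p_{Vidio} = 0 ⇒ p_{Streamly} = 49.25 + 0.25p_{Vidio}.
Similarly p_{Vidio} = 52.75 + 0.25p_{Streamly}.
Plugging p_{Vidio} into Streamly's best response: p_{Streamly} = 49.25 + 0.25(52.75 + 0.25p_{Streamly}) ⇒ 0.9375p_{Streamly} = 62.4375, so p_{Streamly} = 66.6.
Then p_{Vidio} = 52.75 + 0.25·66.6 = 69.4.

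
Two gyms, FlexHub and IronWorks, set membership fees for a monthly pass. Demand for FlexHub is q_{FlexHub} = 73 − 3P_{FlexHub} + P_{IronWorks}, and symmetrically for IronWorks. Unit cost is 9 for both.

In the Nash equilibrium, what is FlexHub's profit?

FlexHub's profit: π = (P_{FlexHub} − 9)(73 − 3P_{FlexHub} + P_{IronWorks}).
∂π/∂P_{FlexHub} = 100 − 6P_{FlexHub} + P_{IronWorks} = 0 ⇒ P_{FlexHub} = 50/3 + (1/6)P_{IronWorks}.
The game is symmetric, so in equilibrium P_{IronWorks} = P_{FlexHub}: the reaction function gives (5/6)P_{FlexHub} = 50/3, hence P_{FlexHub} = 20.
q_{FlexHub} = 73 − 3·20 + 20 = 33.
Profit = (20 − 9)·33 = 363.

363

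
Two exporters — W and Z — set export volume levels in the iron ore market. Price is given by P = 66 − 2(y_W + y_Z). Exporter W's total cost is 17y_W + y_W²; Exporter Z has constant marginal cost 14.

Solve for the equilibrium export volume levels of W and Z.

4.6, 10.7

Exporter W's profit: π = y_W(66 − 2(y_W + y_Z)) − 17y_W − y_W².
∂π/∂y_W = 49 − 6y_W − 2y_Z = 0, so y_W = 49/6 − (1/3)y_Z.
For Z: ∂π/∂y_Z = 52 − 4y_Z − 2y_W = 0 ⇒ y_Z = 13 − 0.5y_W.
Solving the two reaction functions simultaneously: (1 − (−1/3)(−0.5))y_W = 49/6 − (1/3)·13, so (5/6)y_W = 23/6 and y_W = 4.6.
Then y_Z = 13 − 0.5·4.6 = 10.7.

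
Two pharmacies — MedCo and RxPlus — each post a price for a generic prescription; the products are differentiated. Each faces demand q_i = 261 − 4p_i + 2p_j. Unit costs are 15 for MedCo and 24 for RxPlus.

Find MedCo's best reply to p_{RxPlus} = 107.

66.875

MedCo's profit: π = (p_{MedCo} − 15)(261 − 4p_{MedCo} + 2p_{RxPlus}).
∂π/∂p_{MedCo} = 321 − 8p_{MedCo} + 2p_{RxPlus} = 0 ⇒ p_{MedCo} = 40.125 + 0.25p_{RxPlus}.
At p_{RxPlus} = 107: p_{MedCo} = 40.125 + 0.25·107 = 66.875.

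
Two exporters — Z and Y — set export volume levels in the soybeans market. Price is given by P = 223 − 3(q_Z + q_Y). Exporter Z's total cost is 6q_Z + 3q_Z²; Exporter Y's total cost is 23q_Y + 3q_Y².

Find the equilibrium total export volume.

27.8

Exporter Z's profit: π = q_Z(223 − 3(q_Z + q_Y)) − 6q_Z − 3q_Z².
∂π/∂q_Z = 217 − 12q_Z − 3q_Y = 0, so q_Z = 217/12 − 0.25q_Y.
By the same steps for Y: q_Y = 50/3 − 0.25q_Z.
Plugging q_Y into Z's best response: q_Z = 217/12 − 0.25(50/3 − 0.25q_Z) ⇒ 0.9375q_Z = 167/12, so q_Z = 668/45.
Then q_Y = 50/3 − 0.25·(668/45) = 583/45.
Total export volume: 668/45 + 583/45 = 27.8.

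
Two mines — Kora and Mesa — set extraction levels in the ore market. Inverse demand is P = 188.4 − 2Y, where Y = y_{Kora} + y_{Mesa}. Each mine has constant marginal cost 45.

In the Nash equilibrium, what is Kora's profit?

1142.42

Mine Kora's profit: π = y_{Kora}(188.4 − 2(y_{Kora} + y_{Mesa})) − 45y_{Kora}.
∂π/∂y_{Kora} = 143.4 − 4y_{Kora} − 2y_{Mesa} = 0, so y_{Kora} = 35.85 − 0.5y_{Mesa}.
The game is symmetric, so in equilibrium y_{Mesa} = y_{Kora}: the reaction function gives 1.5y_{Kora} = 35.85, hence y_{Kora} = 23.9.
Price P = 188.4 − 2·47.8 = 92.8.
Kora's profit: (92.8 − 45)·23.9 = 1142.42.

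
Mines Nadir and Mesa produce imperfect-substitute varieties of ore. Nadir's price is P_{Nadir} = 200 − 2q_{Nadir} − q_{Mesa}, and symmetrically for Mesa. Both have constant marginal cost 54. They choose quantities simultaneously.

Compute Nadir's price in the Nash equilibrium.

Mine Nadir's profit: π = q_{Nadir}(200 − 2q_{Nadir} − q_{Mesa}) − 54q_{Nadir}.
∂π/∂q_{Nadir} = 146 − 4q_{Nadir} − q_{Mesa} = 0 ⇒ q_{Nadir} = 36.5 − 0.25q_{Mesa}.
Setting q_{Nadir} = q_{Mesa} in the reaction function: q_{Nadir} = 36.5 − 0.25q_{Nadir}, so q_{Nadir} = 36.5 / 1.25 = 29.2.
P_{Nadir} = 200 − 2·29.2 − 29.2 = 112.4.

112.4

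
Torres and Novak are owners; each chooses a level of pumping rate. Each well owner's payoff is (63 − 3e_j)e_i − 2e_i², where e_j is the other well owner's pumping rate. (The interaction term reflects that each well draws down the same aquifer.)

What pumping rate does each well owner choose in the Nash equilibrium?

9

Torres's payoff is (63 − 3e_N)e_T − 2e_T².
∂π/∂e_T = 63 − 3e_N − 4e_T = 0, so e_T = 15.75 − 0.75e_N.
By symmetry e_N = e_T; substituting into the reaction function, 1.75e_T = 15.75 and e_T = 9.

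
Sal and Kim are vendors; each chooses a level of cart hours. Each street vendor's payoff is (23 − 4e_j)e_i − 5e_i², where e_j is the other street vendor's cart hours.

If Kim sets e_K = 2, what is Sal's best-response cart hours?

1.5

Sal's payoff is (23 − 4e_K)e_S − 5e_S².
∂π/∂e_S = 23 − 4e_K − 10e_S = 0, so e_S = 2.3 − 0.4e_K.
At e_K = 2: e_S = 2.3 − 0.4·2 = 1.5.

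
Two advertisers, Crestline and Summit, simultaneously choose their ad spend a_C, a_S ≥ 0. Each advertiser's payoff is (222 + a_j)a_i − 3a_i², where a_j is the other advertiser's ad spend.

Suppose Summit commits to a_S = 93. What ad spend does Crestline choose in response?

52.5

Crestline's payoff is (222 + a_S)a_C − 3a_C².
∂π/∂a_C = 222 + a_S − 6a_C = 0, so a_C = 37 + (1/6)a_S.
At a_S = 93: a_C = 37 + (1/6)·93 = 52.5.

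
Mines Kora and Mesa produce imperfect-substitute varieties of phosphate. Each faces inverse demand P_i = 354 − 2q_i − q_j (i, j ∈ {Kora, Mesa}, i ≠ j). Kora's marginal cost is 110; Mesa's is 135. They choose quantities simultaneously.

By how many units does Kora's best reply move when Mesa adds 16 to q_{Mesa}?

-4

Mine Kora's profit: π = q_{Kora}(354 − 2q_{Kora} − q_{Mesa}) − 110q_{Kora}.
∂π/∂q_{Kora} = 244 − 4q_{Kora} − q_{Mesa} = 0 ⇒ q_{Kora} = 61 − 0.25q_{Mesa}.
The reaction-function slope is −0.25, so a 16-unit rise in q_{Mesa} moves q_{Kora} by −0.25 × 16 = −4. Kora's best response falls — the actions are strategic substitutes.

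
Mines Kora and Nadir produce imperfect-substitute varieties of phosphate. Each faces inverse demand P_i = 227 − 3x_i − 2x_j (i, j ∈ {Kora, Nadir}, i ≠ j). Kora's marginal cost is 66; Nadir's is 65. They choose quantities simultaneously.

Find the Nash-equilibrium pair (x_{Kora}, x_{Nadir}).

Mine Kora's profit: π = x_{Kora}(227 − 3x_{Kora} − 2x_{Nadir}) − 66x_{Kora}.
∂π/∂x_{Kora} = 161 − 6x_{Kora} − 2x_{Nadir} = 0 ⇒ x_{Kora} = 161/6 − (1/3)x_{Nadir}.
Similarly x_{Nadir} = 27 − (1/3)x_{Kora}.
Solving the two reaction functions simultaneously: (1 − (−1/3)(−1/3))x_{Kora} = 161/6 − (1/3)·27, so (8/9)x_{Kora} = 107/6 and x_{Kora} = 20.0625.
Then x_{Nadir} = 27 − (1/3)·20.0625 = 20.3125.

20.0625, 20.3125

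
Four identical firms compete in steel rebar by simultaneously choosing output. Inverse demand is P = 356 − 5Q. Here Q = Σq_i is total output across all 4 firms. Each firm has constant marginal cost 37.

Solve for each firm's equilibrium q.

A representative firm's profit is π_i = q_i(356 − 5Q) − 37q_i, with Q = q_i + Σ_{j≠i} q_j.
First-order condition: 319 − 10q_i − 5Σ_{j≠i} q_j = 0.
With identical firms, set every q_j = q: then 319 − 10q − 15q = 0, i.e. q = 319/25 = 12.76.

12.76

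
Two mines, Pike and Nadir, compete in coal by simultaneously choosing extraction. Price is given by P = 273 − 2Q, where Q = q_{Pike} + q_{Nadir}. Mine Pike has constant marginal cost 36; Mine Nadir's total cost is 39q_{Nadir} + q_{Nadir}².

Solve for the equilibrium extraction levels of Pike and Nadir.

47.7, 23.1

Mine Pike's profit: π = q_{Pike}(273 − 2(q_{Pike} + q_{Nadir})) − 36q_{Pike}.
∂π/∂q_{Pike} = 237 − 4q_{Pike} − 2q_{Nadir} = 0, so q_{Pike} = 59.25 − 0.5q_{Nadir}.
For Nadir: ∂π/∂q_{Nadir} = 234 − 6q_{Nadir} − 2q_{Pike} = 0 ⇒ q_{Nadir} = 39 − (1/3)q_{Pike}.
Plugging q_{Nadir} into Pike's best response: q_{Pike} = 59.25 − 0.5(39 − (1/3)q_{Pike}) ⇒ (5/6)q_{Pike} = 39.75, so q_{Pike} = 47.7.
Then q_{Nadir} = 39 − (1/3)·47.7 = 23.1.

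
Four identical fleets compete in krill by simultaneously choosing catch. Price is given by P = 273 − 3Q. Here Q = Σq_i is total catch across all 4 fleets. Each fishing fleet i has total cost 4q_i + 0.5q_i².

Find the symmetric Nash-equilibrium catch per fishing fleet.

A representative fishing fleet's profit is π_i = q_i(273 − 3Q) − 4q_i − 0.5q_i², with Q = q_i + Σ_{j≠i} q_j.
First-order condition: 269 − 7q_i − 3Σ_{j≠i} q_j = 0.
In a symmetric equilibrium every fishing fleet chooses the same q, so Σ_{j≠i} q_j = 3q. The condition becomes 269 − 16q = 0, giving q = 269/16 = 16.8125.

16.8125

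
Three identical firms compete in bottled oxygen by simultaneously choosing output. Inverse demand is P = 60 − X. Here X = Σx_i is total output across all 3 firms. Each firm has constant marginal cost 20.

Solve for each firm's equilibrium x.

10

A representative firm's profit is π_i = x_i(60 − X) − 20x_i, with X = x_i + Σ_{j≠i} x_j.
First-order condition: 40 − 2x_i − Σ_{j≠i} x_j = 0.
With identical firms, set every x_j = x: then 40 − 2x − 2x = 0, i.e. x = 40/4 = 10.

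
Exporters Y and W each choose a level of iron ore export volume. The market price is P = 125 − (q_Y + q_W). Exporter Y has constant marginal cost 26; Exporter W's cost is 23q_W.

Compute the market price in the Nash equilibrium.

58

Exporter Y's profit: π = q_Y(125 − (q_Y + q_W)) − 26q_Y.
∂π/∂q_Y = 99 − 2q_Y − q_W = 0, so q_Y = 49.5 − 0.5q_W.
By the same steps for W: q_W = 51 − 0.5q_Y.
Plugging q_W into Y's best response: q_Y = 49.5 − 0.5(51 − 0.5q_Y) ⇒ 0.75q_Y = 24, so q_Y = 32.
Then q_W = 51 − 0.5·32 = 35.
Equilibrium price: P = 125 − 67 = 58.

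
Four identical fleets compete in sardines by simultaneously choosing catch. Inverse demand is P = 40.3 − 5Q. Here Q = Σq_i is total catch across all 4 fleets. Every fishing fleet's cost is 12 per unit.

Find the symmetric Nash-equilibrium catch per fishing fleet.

1.132

A representative fishing fleet's profit is π_i = q_i(40.3 − 5Q) − 12q_i, with Q = q_i + Σ_{j≠i} q_j.
First-order condition: 28.3 − 10q_i − 5Σ_{j≠i} q_j = 0.
With identical fishing fleets, set every q_j = q: then 28.3 − 10q − 15q = 0, i.e. q = 28.3/25 = 1.132.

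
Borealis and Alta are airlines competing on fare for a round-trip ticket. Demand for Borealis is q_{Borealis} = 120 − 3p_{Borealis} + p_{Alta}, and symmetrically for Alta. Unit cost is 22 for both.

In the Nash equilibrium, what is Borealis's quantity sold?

Borealis's profit: π = (p_{Borealis} − 22)(120 − 3p_{Borealis} + p_{Alta}).
∂π/∂p_{Borealis} = 186 − 6p_{Borealis} + p_{Alta} = 0 ⇒ p_{Borealis} = 31 + (1/6)p_{Alta}.
Setting p_{Borealis} = p_{Alta} in the reaction function: p_{Borealis} = 31 + (1/6)p_{Borealis}, so p_{Borealis} = 31 / (5/6) = 37.2.
q_{Borealis} = 120 − 3·37.2 + 37.2 = 45.6.

45.6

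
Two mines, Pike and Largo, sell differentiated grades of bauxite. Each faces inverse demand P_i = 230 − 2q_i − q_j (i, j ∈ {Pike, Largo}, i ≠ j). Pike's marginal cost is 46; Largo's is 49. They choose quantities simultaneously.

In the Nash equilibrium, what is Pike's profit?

2738

Mine Pike's profit: π = q_{Pike}(230 − 2q_{Pike} − q_{Largo}) − 46q_{Pike}.
∂π/∂q_{Pike} = 184 − 4q_{Pike} − q_{Largo} = 0 ⇒ q_{Pike} = 46 − 0.25q_{Largo}.
Similarly q_{Largo} = 45.25 − 0.25q_{Pike}.
Solving the two reaction functions simultaneously: (1 − (−0.25)(−0.25))q_{Pike} = 46 − 0.25·45.25, so 0.9375q_{Pike} = 34.6875 and q_{Pike} = 37.
Then q_{Largo} = 45.25 − 0.25·37 = 36.
P_{Pike} = 230 − 2·37 − 36 = 120.
Profit = (120 − 46)·37 = 2738.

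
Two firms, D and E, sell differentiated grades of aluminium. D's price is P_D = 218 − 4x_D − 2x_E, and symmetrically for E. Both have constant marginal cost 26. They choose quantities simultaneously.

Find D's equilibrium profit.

1474.56

Firm D's profit: π = x_D(218 − 4x_D − 2x_E) − 26x_D.
∂π/∂x_D = 192 − 8x_D − 2x_E = 0 ⇒ x_D = 24 − 0.25x_E.
By symmetry x_E = x_D; substituting into the reaction function, 1.25x_D = 24 and x_D = 19.2.
P_D = 218 − 4·19.2 − 2·19.2 = 102.8.
Profit = (102.8 − 26)·19.2 = 1474.56.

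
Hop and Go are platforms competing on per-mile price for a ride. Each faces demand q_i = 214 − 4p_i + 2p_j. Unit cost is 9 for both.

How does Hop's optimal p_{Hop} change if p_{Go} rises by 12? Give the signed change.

3

Hop's profit: π = (p_{Hop} − 9)(214 − 4p_{Hop} + 2p_{Go}).
∂π/∂p_{Hop} = 250 − 8p_{Hop} + 2p_{Go} = 0 ⇒ p_{Hop} = 31.25 + 0.25p_{Go}.
The reaction-function slope is 0.25, so a 12-unit rise in p_{Go} moves p_{Hop} by 0.25 × 12 = 3. Hop's best response rises — the actions are strategic complements.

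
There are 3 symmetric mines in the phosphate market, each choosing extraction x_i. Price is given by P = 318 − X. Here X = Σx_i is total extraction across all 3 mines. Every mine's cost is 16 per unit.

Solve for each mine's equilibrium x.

75.5

A representative mine's profit is π_i = x_i(318 − X) − 16x_i, with X = x_i + Σ_{j≠i} x_j.
First-order condition: 302 − 2x_i − Σ_{j≠i} x_j = 0.
With identical mines, set every x_j = x: then 302 − 2x − 2x = 0, i.e. x = 302/4 = 75.5.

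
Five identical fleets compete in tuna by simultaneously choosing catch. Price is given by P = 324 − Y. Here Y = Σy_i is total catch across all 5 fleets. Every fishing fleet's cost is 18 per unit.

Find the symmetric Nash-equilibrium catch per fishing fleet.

51

A representative fishing fleet's profit is π_i = y_i(324 − Y) − 18y_i, with Y = y_i + Σ_{j≠i} y_j.
First-order condition: 306 − 2y_i − Σ_{j≠i} y_j = 0.
Imposing symmetry (y_j = y for all j) turns Σ_{j≠i} y_j into 4y, so 306 = 6y and y = 51.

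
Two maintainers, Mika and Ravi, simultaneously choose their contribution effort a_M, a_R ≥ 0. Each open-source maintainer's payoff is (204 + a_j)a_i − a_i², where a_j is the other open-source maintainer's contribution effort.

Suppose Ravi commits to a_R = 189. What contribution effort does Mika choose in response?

196.5

Mika's payoff is (204 + a_R)a_M − a_M².
∂π/∂a_M = 204 + a_R − 2a_M = 0, so a_M = 102 + 0.5a_R.
At a_R = 189: a_M = 102 + 0.5·189 = 196.5.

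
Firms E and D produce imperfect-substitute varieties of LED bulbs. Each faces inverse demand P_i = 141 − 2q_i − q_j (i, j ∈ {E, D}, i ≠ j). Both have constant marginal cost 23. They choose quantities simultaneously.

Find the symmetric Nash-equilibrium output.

23.6

Firm E's profit: π = q_E(141 − 2q_E − q_D) − 23q_E.
∂π/∂q_E = 118 − 4q_E − q_D = 0 ⇒ q_E = 29.5 − 0.25q_D.
By symmetry q_D = q_E; substituting into the reaction function, 1.25q_E = 29.5 and q_E = 23.6.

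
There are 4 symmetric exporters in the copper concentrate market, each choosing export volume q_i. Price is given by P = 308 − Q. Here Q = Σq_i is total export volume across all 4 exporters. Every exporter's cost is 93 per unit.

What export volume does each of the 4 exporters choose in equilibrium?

A representative exporter's profit is π_i = q_i(308 − Q) − 93q_i, with Q = q_i + Σ_{j≠i} q_j.
First-order condition: 215 − 2q_i − Σ_{j≠i} q_j = 0.
In a symmetric equilibrium every exporter chooses the same q, so Σ_{j≠i} q_j = 3q. The condition becomes 215 − 5q = 0, giving q = 215/5 = 43.

43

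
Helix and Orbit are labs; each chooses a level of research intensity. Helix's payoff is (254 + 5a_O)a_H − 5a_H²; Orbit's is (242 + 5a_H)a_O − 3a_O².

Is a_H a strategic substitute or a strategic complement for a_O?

strategic complements

Expanding Helix's payoff: 254a_H + 5a_Oa_H − 5a_H².
∂π/∂a_H = 254 + 5a_O − 10a_H = 0, so a_H = 25.4 + 0.5a_O.
The best-response slope da_H/da_O = 0.5 > 0: the reaction function is upward-sloping, so the choices are strategic complements.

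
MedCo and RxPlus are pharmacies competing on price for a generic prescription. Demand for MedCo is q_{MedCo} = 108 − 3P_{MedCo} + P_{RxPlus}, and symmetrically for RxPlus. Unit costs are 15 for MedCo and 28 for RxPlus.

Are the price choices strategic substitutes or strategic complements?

MedCo's profit: π = (P_{MedCo} − 15)(108 − 3P_{MedCo} + P_{RxPlus}).
∂π/∂P_{MedCo} = 153 − 6P_{MedCo} + P_{RxPlus} = 0 ⇒ P_{MedCo} = 25.5 + (1/6)P_{RxPlus}.
The best-response slope dP_{MedCo}/dP_{RxPlus} = 1/6 > 0: the reaction function is upward-sloping, so the choices are strategic complements.

strategic complements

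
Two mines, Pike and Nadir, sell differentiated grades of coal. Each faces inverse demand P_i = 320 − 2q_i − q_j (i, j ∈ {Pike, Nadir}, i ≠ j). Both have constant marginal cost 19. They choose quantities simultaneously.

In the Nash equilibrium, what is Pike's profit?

7248.08

Mine Pike's profit: π = q_{Pike}(320 − 2q_{Pike} − q_{Nadir}) − 19q_{Pike}.
∂π/∂q_{Pike} = 301 − 4q_{Pike} − q_{Nadir} = 0 ⇒ q_{Pike} = 75.25 − 0.25q_{Nadir}.
Setting q_{Pike} = q_{Nadir} in the reaction function: q_{Pike} = 75.25 − 0.25q_{Pike}, so q_{Pike} = 75.25 / 1.25 = 60.2.
P_{Pike} = 320 − 2·60.2 − 60.2 = 139.4.
Profit = (139.4 − 19)·60.2 = 7248.08.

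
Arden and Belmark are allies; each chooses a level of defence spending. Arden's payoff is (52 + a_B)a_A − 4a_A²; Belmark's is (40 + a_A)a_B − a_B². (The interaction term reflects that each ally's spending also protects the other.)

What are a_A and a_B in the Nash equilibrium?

9.6, 24.8

Expanding Arden's payoff: 52a_A + a_Ba_A − 4a_A².
∂π/∂a_A = 52 + a_B − 8a_A = 0, so a_A = 6.5 + 0.125a_B.
Likewise for Belmark: a_B = 20 + 0.5a_A.
Solving the two reaction functions simultaneously: (1 − (0.125)(0.5))a_A = 6.5 + 0.125·20, so 0.9375a_A = 9 and a_A = 9.6.
Then a_B = 20 + 0.5·9.6 = 24.8.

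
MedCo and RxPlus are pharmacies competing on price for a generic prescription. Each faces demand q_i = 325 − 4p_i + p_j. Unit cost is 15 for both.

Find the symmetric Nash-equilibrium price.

55

MedCo's profit: π = (p_{MedCo} − 15)(325 − 4p_{MedCo} + p_{RxPlus}).
∂π/∂p_{MedCo} = 385 − 8p_{MedCo} + p_{RxPlus} = 0 ⇒ p_{MedCo} = 48.125 + 0.125p_{RxPlus}.
The game is symmetric, so in equilibrium p_{RxPlus} = p_{MedCo}: the reaction function gives 0.875p_{MedCo} = 48.125, hence p_{MedCo} = 55.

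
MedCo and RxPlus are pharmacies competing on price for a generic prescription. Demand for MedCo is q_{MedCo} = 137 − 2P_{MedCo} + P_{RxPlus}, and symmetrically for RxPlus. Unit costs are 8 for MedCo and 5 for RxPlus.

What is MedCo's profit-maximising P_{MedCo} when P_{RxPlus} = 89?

60.5

MedCo's profit: π = (P_{MedCo} − 8)(137 − 2P_{MedCo} + P_{RxPlus}).
∂π/∂P_{MedCo} = 153 − 4P_{MedCo} + P_{RxPlus} = 0 ⇒ P_{MedCo} = 38.25 + 0.25P_{RxPlus}.
At P_{RxPlus} = 89: P_{MedCo} = 38.25 + 0.25·89 = 60.5.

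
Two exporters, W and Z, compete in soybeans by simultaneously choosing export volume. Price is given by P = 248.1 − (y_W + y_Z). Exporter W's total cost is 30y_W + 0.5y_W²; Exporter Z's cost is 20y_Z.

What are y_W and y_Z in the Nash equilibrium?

Exporter W's profit: π = y_W(248.1 − (y_W + y_Z)) − 30y_W − 0.5y_W².
∂π/∂y_W = 218.1 − 3y_W − y_Z = 0, so y_W = 72.7 − (1/3)y_Z.
For Z: ∂π/∂y_Z = 228.1 − 2y_Z − y_W = 0 ⇒ y_Z = 114.05 − 0.5y_W.
Substituting the second reaction function into the first: y_W = 72.7 − (1/3)(114.05 − 0.5y_W), which gives (5/6)y_W = 2081/60 ⇒ y_W = 41.62.
Then y_Z = 114.05 − 0.5·41.62 = 93.24.

41.62, 93.24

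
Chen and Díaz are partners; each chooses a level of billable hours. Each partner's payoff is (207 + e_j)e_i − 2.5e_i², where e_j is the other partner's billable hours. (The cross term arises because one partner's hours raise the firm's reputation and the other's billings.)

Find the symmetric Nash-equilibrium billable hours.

Chen's payoff is (207 + e_D)e_C − 2.5e_C².
∂π/∂e_C = 207 + e_D − 5e_C = 0, so e_C = 41.4 + 0.2e_D.
Setting e_C = e_D in the reaction function: e_C = 41.4 + 0.2e_C, so e_C = 41.4 / 0.8 = 51.75.

51.75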